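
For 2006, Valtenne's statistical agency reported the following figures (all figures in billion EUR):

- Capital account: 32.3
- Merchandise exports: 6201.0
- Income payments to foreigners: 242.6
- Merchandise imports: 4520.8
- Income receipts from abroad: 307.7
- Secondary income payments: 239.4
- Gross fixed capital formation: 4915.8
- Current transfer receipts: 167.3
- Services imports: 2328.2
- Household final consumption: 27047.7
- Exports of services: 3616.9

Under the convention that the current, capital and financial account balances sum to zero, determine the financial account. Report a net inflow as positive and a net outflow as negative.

-2994.2

Goods balance = 6201.0 - 4520.8 = 1680.2
Services balance = 3616.9 - 2328.2 = 1288.7
Trade balance (goods + services) = 1680.2 + 1288.7 = 2968.9
Net primary income = 307.7 - 242.6 = 65.1
Net secondary income = 167.3 - 239.4 = -72.1
Current account = 2968.9 + 65.1 + (-72.1) = 2961.9
Financial account = -(2961.9 + 32.3) = -2994.2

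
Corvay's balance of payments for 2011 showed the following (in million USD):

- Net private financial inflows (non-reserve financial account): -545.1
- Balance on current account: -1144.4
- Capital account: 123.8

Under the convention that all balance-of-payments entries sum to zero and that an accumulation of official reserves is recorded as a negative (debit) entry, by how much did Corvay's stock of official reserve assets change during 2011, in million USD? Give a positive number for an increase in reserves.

-1565.7

Official reserve transactions balance = -((-1144.4) + 123.8 + (-545.1)) = 1565.7
An accumulation of reserves is recorded as a debit (negative entry), so the change in the stock of reserves is the negative of that balance.
Change in official reserves = -(1565.7) = -1565.7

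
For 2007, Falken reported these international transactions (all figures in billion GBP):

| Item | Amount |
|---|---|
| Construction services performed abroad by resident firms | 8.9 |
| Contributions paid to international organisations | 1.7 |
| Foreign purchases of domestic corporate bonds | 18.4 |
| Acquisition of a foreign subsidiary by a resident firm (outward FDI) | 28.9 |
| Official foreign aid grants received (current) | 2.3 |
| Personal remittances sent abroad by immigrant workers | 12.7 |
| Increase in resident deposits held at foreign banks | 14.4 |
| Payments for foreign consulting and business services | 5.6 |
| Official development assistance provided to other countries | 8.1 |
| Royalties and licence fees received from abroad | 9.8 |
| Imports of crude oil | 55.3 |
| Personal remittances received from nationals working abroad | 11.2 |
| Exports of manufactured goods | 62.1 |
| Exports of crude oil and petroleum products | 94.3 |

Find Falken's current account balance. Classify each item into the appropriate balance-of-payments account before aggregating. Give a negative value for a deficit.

Goods: 94.3 - 55.3 + 62.1 = 101.1
Services: 8.9 + 9.8 - 5.6 = 13.1
Secondary income: -12.7 + 11.2 + 2.3 - 1.7 - 8.1 = -9.0
Current account = 101.1 + 13.1 + (-9.0) = 105.2
(Excluded from the current account — financial account: foreign purchases of domestic corporate bonds 18.4, acquisition of a foreign subsidiary by a resident firm (outward FDI) 28.9, increase in resident deposits held at foreign banks 14.4.)

105.2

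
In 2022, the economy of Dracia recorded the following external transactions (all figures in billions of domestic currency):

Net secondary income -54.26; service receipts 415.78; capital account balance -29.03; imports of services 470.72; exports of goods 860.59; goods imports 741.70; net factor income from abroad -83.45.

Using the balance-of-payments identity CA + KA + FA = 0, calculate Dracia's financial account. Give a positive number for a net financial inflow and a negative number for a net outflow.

102.79

Goods balance = 860.59 - 741.70 = 118.89
Services balance = 415.78 - 470.72 = -54.94
Trade balance (goods + services) = 118.89 + (-54.94) = 63.95
Net primary income = -83.45
Net secondary income = -54.26
Current account = 63.95 + (-83.45) + (-54.26) = -73.76
Financial account = -(-73.76 + (-29.03)) = 102.79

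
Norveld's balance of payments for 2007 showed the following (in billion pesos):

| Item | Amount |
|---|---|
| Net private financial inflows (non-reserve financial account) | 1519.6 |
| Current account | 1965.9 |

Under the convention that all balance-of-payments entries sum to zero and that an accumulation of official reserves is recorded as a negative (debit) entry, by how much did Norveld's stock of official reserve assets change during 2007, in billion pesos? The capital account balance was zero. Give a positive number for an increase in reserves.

Official reserve transactions balance = -(1965.9 + 1519.6) = -3485.5
An accumulation of reserves is recorded as a debit (negative entry), so the change in the stock of reserves is the negative of that balance.
Change in official reserves = -(-3485.5) = 3485.5

3485.5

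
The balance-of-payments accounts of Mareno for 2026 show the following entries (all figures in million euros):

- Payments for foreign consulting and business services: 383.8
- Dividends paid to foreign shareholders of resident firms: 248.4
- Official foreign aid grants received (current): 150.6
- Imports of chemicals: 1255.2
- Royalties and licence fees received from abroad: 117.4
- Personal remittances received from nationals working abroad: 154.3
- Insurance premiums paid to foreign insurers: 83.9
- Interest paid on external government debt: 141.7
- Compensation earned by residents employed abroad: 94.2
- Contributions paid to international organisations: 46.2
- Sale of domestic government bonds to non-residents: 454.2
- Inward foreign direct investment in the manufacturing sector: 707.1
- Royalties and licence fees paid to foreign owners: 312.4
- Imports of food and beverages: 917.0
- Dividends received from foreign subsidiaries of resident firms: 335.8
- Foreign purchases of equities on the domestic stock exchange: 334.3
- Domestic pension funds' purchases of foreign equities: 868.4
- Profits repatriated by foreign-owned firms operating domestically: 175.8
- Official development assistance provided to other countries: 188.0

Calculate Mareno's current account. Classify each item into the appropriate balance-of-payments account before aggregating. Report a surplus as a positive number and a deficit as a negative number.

Goods: -1255.2 - 917.0 = -2172.2
Services: -383.8 - 83.9 - 312.4 + 117.4 = -662.7
Primary income: -175.8 - 248.4 + 94.2 - 141.7 + 335.8 = -135.9
Secondary income: 154.3 + 150.6 - 46.2 - 188.0 = 70.7
Current account = (-2172.2) + (-662.7) + (-135.9) + 70.7 = -2900.1
(Excluded from the current account — financial account: sale of domestic government bonds to non-residents 454.2, inward foreign direct investment in the manufacturing sector 707.1, foreign purchases of equities on the domestic stock exchange 334.3, domestic pension funds' purchases of foreign equities 868.4.)

-2900.1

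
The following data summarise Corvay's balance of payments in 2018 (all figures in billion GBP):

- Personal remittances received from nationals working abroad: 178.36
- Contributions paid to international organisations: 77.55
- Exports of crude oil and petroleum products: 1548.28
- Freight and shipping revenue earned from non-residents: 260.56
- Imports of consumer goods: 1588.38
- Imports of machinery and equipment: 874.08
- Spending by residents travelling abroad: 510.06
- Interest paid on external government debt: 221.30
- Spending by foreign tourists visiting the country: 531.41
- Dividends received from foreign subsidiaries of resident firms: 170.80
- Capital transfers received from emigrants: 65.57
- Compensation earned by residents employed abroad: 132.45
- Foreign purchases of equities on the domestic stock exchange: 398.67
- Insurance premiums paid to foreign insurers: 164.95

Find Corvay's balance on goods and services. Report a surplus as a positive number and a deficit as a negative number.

Goods: 1548.28 - 1588.38 - 874.08 = -914.18
Services: -164.95 + 531.41 - 510.06 + 260.56 = 116.96
Trade balance = -914.18 + 116.96 = -797.22
(Excluded from the trade balance — secondary income: personal remittances received from nationals working abroad 178.36, contributions paid to international organisations 77.55; primary income: interest paid on external government debt 221.30, dividends received from foreign subsidiaries of resident firms 170.80, compensation earned by residents employed abroad 132.45; capital account: capital transfers received from emigrants 65.57; financial account: foreign purchases of equities on the domestic stock exchange 398.67.)

-797.22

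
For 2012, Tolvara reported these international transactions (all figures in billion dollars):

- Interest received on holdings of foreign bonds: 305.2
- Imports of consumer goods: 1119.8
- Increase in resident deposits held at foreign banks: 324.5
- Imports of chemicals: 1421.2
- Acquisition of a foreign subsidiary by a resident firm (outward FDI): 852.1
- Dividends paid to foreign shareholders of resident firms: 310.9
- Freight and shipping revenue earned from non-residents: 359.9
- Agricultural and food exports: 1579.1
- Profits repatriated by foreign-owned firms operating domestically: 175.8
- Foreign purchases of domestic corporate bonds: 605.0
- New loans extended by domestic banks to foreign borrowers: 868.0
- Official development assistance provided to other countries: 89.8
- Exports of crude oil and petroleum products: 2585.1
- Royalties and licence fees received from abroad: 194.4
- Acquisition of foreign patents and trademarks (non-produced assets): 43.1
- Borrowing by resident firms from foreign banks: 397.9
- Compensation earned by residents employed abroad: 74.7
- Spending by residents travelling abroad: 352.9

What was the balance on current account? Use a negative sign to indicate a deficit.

1628.0

Goods: -1119.8 - 1421.2 + 2585.1 + 1579.1 = 1623.2
Services: -352.9 + 194.4 + 359.9 = 201.4
Primary income: 305.2 - 310.9 + 74.7 - 175.8 = -106.8
Secondary income: -89.8
Current account = 1623.2 + 201.4 + (-106.8) + (-89.8) = 1628.0
(Excluded from the current account — financial account: increase in resident deposits held at foreign banks 324.5, acquisition of a foreign subsidiary by a resident firm (outward FDI) 852.1, foreign purchases of domestic corporate bonds 605.0, new loans extended by domestic banks to foreign borrowers 868.0, borrowing by resident firms from foreign banks 397.9; capital account: acquisition of foreign patents and trademarks (non-produced assets) 43.1.)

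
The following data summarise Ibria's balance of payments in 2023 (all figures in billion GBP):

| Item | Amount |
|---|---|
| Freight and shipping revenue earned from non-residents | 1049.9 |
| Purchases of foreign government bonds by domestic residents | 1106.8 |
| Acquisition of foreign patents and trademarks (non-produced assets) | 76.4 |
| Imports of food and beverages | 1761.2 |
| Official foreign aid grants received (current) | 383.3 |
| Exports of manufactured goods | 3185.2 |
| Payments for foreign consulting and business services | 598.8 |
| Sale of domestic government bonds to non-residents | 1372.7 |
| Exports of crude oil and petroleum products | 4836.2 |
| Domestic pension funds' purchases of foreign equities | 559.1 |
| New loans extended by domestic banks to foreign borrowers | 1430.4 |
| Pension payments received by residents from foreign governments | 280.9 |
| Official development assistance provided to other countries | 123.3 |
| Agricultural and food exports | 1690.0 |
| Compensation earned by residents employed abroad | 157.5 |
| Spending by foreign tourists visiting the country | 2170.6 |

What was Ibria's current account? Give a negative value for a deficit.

11270.3

Goods: 3185.2 + 1690.0 + 4836.2 - 1761.2 = 7950.2
Services: -598.8 + 2170.6 + 1049.9 = 2621.7
Primary income: 157.5
Secondary income: 383.3 + 280.9 - 123.3 = 540.9
Current account = 7950.2 + 2621.7 + 157.5 + 540.9 = 11270.3
(Excluded from the current account — financial account: purchases of foreign government bonds by domestic residents 1106.8, sale of domestic government bonds to non-residents 1372.7, domestic pension funds' purchases of foreign equities 559.1, new loans extended by domestic banks to foreign borrowers 1430.4; capital account: acquisition of foreign patents and trademarks (non-produced assets) 76.4.)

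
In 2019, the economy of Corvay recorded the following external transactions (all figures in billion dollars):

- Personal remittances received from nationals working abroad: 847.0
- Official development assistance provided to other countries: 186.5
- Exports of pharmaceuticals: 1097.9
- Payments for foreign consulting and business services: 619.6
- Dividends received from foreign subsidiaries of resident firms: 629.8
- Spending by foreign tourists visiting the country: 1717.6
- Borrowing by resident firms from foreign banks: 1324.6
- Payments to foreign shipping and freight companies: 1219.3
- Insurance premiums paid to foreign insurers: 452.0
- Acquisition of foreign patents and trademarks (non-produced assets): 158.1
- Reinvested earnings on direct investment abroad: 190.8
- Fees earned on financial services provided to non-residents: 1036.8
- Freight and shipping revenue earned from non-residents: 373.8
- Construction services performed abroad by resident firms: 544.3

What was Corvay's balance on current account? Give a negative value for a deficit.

3960.6

Goods: 1097.9
Services: 1717.6 + 1036.8 + 373.8 + 544.3 - 619.6 - 452.0 - 1219.3 = 1381.6
Primary income: 629.8 + 190.8 = 820.6
Secondary income: -186.5 + 847.0 = 660.5
Current account = 1097.9 + 1381.6 + 820.6 + 660.5 = 3960.6
(Excluded from the current account — financial account: borrowing by resident firms from foreign banks 1324.6; capital account: acquisition of foreign patents and trademarks (non-produced assets) 158.1.)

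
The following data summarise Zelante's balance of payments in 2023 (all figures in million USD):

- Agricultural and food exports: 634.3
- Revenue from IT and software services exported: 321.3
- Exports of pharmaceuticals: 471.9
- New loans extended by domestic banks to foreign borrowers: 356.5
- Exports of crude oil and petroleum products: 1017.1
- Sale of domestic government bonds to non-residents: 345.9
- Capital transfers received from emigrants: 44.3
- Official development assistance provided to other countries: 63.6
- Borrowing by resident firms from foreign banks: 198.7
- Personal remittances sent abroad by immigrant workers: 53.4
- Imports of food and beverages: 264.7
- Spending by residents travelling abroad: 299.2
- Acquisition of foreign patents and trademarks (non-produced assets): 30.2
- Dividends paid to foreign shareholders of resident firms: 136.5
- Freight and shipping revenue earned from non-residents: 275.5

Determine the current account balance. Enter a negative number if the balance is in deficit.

1902.7

Goods: -264.7 + 471.9 + 1017.1 + 634.3 = 1858.6
Services: -299.2 + 275.5 + 321.3 = 297.6
Primary income: -136.5
Secondary income: -53.4 - 63.6 = -117.0
Current account = 1858.6 + 297.6 + (-136.5) + (-117.0) = 1902.7
(Excluded from the current account — financial account: new loans extended by domestic banks to foreign borrowers 356.5, sale of domestic government bonds to non-residents 345.9, borrowing by resident firms from foreign banks 198.7; capital account: capital transfers received from emigrants 44.3, acquisition of foreign patents and trademarks (non-produced assets) 30.2.)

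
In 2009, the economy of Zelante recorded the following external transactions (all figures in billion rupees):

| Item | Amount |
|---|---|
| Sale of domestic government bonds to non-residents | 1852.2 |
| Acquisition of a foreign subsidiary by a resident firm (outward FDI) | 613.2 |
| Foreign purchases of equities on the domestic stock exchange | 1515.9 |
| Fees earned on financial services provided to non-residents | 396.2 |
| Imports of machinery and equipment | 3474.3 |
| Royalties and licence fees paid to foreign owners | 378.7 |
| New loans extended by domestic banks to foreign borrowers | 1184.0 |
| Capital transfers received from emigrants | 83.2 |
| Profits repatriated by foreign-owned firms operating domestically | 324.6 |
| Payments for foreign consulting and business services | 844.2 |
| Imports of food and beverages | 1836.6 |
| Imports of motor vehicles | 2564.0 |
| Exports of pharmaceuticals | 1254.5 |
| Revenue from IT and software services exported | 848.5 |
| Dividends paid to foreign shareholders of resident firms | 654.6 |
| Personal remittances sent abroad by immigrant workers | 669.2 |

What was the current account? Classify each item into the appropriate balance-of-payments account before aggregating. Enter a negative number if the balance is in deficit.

-8247.0

Goods: 1254.5 - 3474.3 - 2564.0 - 1836.6 = -6620.4
Services: 396.2 + 848.5 - 378.7 - 844.2 = 21.8
Primary income: -324.6 - 654.6 = -979.2
Secondary income: -669.2
Current account = (-6620.4) + 21.8 + (-979.2) + (-669.2) = -8247.0
(Excluded from the current account — financial account: sale of domestic government bonds to non-residents 1852.2, acquisition of a foreign subsidiary by a resident firm (outward FDI) 613.2, foreign purchases of equities on the domestic stock exchange 1515.9, new loans extended by domestic banks to foreign borrowers 1184.0; capital account: capital transfers received from emigrants 83.2.)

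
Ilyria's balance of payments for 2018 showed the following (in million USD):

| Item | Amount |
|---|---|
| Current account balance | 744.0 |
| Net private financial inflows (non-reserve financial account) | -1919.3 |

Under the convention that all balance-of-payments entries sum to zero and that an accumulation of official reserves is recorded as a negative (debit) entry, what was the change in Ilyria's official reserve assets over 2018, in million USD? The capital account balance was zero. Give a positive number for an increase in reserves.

-1175.3

Official reserve transactions balance = -(744.0 + (-1919.3)) = 1175.3
An accumulation of reserves is recorded as a debit (negative entry), so the change in the stock of reserves is the negative of that balance.
Change in official reserves = -(1175.3) = -1175.3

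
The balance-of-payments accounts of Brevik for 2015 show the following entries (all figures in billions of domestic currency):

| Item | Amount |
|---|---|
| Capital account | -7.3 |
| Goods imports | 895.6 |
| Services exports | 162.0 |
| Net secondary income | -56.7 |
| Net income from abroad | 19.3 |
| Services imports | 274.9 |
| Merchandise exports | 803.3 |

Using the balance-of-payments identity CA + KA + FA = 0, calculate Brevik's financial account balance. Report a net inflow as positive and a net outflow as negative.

Goods balance = 803.3 - 895.6 = -92.3
Services balance = 162.0 - 274.9 = -112.9
Trade balance (goods + services) = -92.3 + (-112.9) = -205.2
Net primary income = 19.3
Net secondary income = -56.7
Current account = -205.2 + 19.3 + (-56.7) = -242.6
Financial account = -(-242.6 + (-7.3)) = 249.9

249.9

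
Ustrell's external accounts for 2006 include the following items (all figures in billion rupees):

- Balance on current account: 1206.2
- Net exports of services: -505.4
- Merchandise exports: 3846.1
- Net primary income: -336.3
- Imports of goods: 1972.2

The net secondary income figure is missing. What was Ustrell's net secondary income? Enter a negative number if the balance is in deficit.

Current account = goods balance + services balance + net primary income + net secondary income
Sum of the known components = 1032.2
Net secondary income = CA - (known components) = 1206.2 - 1032.2 = 174.0

174.0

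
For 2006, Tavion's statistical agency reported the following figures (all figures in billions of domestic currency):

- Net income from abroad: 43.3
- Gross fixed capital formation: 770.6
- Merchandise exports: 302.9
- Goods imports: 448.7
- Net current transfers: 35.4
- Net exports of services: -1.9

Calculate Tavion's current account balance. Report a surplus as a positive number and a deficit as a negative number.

-69.0

Goods balance = 302.9 - 448.7 = -145.8
Services balance = -1.9
Trade balance (goods + services) = -145.8 + (-1.9) = -147.7
Net primary income = 43.3
Net secondary income = 35.4
Current account = -147.7 + 43.3 + 35.4 = -69.0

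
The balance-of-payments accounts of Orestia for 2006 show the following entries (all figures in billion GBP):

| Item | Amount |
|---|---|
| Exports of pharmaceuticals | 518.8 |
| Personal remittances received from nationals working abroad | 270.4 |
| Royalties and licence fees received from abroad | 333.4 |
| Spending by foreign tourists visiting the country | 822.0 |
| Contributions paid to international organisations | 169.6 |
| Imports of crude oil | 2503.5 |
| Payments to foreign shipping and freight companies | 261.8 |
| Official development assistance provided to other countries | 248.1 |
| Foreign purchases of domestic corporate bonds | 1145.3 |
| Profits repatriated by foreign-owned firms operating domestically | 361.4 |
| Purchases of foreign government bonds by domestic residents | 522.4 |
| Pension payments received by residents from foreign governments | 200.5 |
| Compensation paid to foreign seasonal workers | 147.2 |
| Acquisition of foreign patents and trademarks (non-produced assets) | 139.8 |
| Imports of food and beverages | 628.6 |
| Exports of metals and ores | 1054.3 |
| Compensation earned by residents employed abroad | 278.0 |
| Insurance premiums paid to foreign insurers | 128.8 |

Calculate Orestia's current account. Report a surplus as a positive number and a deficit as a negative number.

-971.6

Goods: -628.6 + 518.8 + 1054.3 - 2503.5 = -1559.0
Services: -128.8 - 261.8 + 333.4 + 822.0 = 764.8
Primary income: -361.4 - 147.2 + 278.0 = -230.6
Secondary income: -248.1 + 270.4 - 169.6 + 200.5 = 53.2
Current account = (-1559.0) + 764.8 + (-230.6) + 53.2 = -971.6
(Excluded from the current account — financial account: foreign purchases of domestic corporate bonds 1145.3, purchases of foreign government bonds by domestic residents 522.4; capital account: acquisition of foreign patents and trademarks (non-produced assets) 139.8.)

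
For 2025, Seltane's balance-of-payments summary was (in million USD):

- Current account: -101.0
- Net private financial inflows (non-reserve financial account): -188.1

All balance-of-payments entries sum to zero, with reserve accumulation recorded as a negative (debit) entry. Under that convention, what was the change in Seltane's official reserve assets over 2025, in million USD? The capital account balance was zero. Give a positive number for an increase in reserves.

Official reserve transactions balance = -((-101.0) + (-188.1)) = 289.1
An accumulation of reserves is recorded as a debit (negative entry), so the change in the stock of reserves is the negative of that balance.
Change in official reserves = -(289.1) = -289.1

-289.1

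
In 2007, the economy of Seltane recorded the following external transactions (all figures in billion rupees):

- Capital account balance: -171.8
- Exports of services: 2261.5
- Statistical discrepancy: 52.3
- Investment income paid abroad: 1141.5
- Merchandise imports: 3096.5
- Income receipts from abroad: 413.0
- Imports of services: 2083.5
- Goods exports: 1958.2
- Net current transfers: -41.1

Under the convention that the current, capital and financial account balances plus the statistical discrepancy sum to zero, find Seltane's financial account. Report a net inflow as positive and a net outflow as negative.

Goods balance = 1958.2 - 3096.5 = -1138.3
Services balance = 2261.5 - 2083.5 = 178.0
Trade balance (goods + services) = -1138.3 + 178.0 = -960.3
Net primary income = 413.0 - 1141.5 = -728.5
Net secondary income = -41.1
Current account = -960.3 + (-728.5) + (-41.1) = -1729.9
Financial account = -(-1729.9 + (-171.8) + 52.3) = 1849.4

1849.4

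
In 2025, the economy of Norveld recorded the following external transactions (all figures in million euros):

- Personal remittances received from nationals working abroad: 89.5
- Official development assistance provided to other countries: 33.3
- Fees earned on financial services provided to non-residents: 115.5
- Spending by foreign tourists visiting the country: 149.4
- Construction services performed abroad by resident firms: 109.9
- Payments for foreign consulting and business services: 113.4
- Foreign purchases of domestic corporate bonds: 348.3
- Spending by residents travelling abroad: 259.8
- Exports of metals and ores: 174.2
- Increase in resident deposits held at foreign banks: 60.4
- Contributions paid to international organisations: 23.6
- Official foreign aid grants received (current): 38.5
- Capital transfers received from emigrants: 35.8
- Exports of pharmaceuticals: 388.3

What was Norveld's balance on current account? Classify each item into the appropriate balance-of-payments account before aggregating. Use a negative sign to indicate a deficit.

635.2

Goods: 174.2 + 388.3 = 562.5
Services: 109.9 + 115.5 + 149.4 - 259.8 - 113.4 = 1.6
Secondary income: -23.6 + 89.5 + 38.5 - 33.3 = 71.1
Current account = 562.5 + 1.6 + 71.1 = 635.2
(Excluded from the current account — financial account: foreign purchases of domestic corporate bonds 348.3, increase in resident deposits held at foreign banks 60.4; capital account: capital transfers received from emigrants 35.8.)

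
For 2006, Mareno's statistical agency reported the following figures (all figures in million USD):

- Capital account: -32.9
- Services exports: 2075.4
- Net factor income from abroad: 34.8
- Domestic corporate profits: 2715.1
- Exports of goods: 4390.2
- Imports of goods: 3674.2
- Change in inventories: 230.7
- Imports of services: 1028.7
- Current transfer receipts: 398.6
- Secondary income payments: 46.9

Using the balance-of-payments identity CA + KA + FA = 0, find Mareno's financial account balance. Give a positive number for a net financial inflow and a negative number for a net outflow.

-2116.3

Goods balance = 4390.2 - 3674.2 = 716.0
Services balance = 2075.4 - 1028.7 = 1046.7
Trade balance (goods + services) = 716.0 + 1046.7 = 1762.7
Net primary income = 34.8
Net secondary income = 398.6 - 46.9 = 351.7
Current account = 1762.7 + 34.8 + 351.7 = 2149.2
Financial account = -(2149.2 + (-32.9)) = -2116.3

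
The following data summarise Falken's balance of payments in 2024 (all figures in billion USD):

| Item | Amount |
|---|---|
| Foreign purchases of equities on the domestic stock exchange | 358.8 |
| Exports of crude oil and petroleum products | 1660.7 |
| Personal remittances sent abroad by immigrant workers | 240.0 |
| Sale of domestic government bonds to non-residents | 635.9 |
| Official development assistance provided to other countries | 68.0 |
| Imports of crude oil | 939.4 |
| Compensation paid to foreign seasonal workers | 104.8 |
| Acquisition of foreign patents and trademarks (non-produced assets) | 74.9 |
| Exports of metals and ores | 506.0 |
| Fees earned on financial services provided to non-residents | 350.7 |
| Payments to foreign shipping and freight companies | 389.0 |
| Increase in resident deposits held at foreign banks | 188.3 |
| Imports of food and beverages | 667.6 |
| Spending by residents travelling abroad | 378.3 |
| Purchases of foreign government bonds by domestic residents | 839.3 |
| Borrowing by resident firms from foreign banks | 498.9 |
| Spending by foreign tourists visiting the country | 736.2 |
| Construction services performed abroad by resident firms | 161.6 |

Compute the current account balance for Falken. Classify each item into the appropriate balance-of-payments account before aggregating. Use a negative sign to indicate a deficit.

628.1

Goods: -939.4 + 506.0 - 667.6 + 1660.7 = 559.7
Services: 161.6 - 389.0 + 736.2 + 350.7 - 378.3 = 481.2
Primary income: -104.8
Secondary income: -240.0 - 68.0 = -308.0
Current account = 559.7 + 481.2 + (-104.8) + (-308.0) = 628.1
(Excluded from the current account — financial account: foreign purchases of equities on the domestic stock exchange 358.8, sale of domestic government bonds to non-residents 635.9, increase in resident deposits held at foreign banks 188.3, purchases of foreign government bonds by domestic residents 839.3, borrowing by resident firms from foreign banks 498.9; capital account: acquisition of foreign patents and trademarks (non-produced assets) 74.9.)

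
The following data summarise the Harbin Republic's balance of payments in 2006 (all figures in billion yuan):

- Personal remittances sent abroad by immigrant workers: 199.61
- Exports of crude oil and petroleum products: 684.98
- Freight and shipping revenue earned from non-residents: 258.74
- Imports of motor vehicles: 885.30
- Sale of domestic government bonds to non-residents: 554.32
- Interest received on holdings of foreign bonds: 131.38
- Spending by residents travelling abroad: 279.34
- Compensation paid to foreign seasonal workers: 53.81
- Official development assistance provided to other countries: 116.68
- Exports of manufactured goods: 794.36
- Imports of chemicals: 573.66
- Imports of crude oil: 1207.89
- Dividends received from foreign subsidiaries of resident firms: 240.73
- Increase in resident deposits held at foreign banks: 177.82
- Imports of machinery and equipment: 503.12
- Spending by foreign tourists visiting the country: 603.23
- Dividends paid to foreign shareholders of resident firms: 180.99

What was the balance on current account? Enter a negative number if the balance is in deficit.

-1286.98

Goods: -503.12 + 794.36 - 573.66 + 684.98 - 1207.89 - 885.30 = -1690.63
Services: 603.23 - 279.34 + 258.74 = 582.63
Primary income: 240.73 - 180.99 + 131.38 - 53.81 = 137.31
Secondary income: -116.68 - 199.61 = -316.29
Current account = (-1690.63) + 582.63 + 137.31 + (-316.29) = -1286.98
(Excluded from the current account — financial account: sale of domestic government bonds to non-residents 554.32, increase in resident deposits held at foreign banks 177.82.)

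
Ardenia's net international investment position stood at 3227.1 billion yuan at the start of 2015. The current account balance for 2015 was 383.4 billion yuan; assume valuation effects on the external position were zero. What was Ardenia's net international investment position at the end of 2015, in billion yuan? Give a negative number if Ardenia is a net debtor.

With no valuation effects, change in NIIP = current account = 383.4
End-of-year NIIP = 3227.1 + 383.4 = 3610.5

3610.5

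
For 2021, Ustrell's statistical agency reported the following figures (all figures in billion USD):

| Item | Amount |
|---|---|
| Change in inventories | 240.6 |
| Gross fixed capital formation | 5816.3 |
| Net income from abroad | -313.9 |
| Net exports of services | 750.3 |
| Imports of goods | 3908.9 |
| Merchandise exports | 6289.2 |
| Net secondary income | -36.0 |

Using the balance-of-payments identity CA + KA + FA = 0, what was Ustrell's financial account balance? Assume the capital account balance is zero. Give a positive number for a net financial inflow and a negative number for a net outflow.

Goods balance = 6289.2 - 3908.9 = 2380.3
Services balance = 750.3
Trade balance (goods + services) = 2380.3 + 750.3 = 3130.6
Net primary income = -313.9
Net secondary income = -36.0
Current account = 3130.6 + (-313.9) + (-36.0) = 2780.7
Financial account = -(2780.7) = -2780.7

-2780.7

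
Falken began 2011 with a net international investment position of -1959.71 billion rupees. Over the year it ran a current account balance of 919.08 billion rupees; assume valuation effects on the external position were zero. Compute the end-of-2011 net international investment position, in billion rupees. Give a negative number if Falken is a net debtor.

With no valuation effects, change in NIIP = current account = 919.08
End-of-year NIIP = -1959.71 + 919.08 = -1040.63

-1040.63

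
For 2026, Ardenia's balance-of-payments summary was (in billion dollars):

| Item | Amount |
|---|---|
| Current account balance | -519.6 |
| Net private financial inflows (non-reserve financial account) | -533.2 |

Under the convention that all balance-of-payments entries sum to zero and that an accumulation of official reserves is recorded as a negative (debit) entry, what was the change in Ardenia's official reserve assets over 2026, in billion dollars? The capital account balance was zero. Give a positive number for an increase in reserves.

Official reserve transactions balance = -((-519.6) + (-533.2)) = 1052.8
An accumulation of reserves is recorded as a debit (negative entry), so the change in the stock of reserves is the negative of that balance.
Change in official reserves = -(1052.8) = -1052.8

-1052.8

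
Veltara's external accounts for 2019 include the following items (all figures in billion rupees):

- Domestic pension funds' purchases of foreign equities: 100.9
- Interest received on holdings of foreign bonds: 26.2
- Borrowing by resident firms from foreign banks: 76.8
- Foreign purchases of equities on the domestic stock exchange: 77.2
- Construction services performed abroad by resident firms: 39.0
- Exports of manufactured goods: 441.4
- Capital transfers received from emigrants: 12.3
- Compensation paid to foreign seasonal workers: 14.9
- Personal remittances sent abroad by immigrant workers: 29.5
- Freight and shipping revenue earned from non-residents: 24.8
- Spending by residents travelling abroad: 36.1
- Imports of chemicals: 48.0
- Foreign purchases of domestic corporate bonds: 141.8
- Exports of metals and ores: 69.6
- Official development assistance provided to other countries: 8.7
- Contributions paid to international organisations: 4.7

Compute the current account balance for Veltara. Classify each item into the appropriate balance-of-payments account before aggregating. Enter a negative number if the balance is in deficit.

459.1

Goods: 69.6 + 441.4 - 48.0 = 463.0
Services: -36.1 + 24.8 + 39.0 = 27.7
Primary income: -14.9 + 26.2 = 11.3
Secondary income: -29.5 - 4.7 - 8.7 = -42.9
Current account = 463.0 + 27.7 + 11.3 + (-42.9) = 459.1
(Excluded from the current account — financial account: domestic pension funds' purchases of foreign equities 100.9, borrowing by resident firms from foreign banks 76.8, foreign purchases of equities on the domestic stock exchange 77.2, foreign purchases of domestic corporate bonds 141.8; capital account: capital transfers received from emigrants 12.3.)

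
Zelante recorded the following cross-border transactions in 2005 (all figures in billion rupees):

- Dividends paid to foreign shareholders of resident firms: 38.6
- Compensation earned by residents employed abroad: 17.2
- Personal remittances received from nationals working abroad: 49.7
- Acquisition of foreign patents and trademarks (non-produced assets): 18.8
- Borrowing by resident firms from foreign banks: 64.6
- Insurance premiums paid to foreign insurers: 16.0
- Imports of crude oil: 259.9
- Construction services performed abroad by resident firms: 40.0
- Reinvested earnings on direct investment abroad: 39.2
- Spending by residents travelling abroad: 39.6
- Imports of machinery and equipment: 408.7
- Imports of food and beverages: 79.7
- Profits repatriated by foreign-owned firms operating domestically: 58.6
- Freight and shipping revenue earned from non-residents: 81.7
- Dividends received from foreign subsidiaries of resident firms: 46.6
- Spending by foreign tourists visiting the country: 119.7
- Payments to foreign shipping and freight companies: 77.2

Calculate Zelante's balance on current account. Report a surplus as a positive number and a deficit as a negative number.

Goods: -408.7 - 259.9 - 79.7 = -748.3
Services: -39.6 - 16.0 + 40.0 - 77.2 + 119.7 + 81.7 = 108.6
Primary income: -58.6 + 39.2 + 46.6 - 38.6 + 17.2 = 5.8
Secondary income: 49.7
Current account = (-748.3) + 108.6 + 5.8 + 49.7 = -584.2
(Excluded from the current account — capital account: acquisition of foreign patents and trademarks (non-produced assets) 18.8; financial account: borrowing by resident firms from foreign banks 64.6.)

-584.2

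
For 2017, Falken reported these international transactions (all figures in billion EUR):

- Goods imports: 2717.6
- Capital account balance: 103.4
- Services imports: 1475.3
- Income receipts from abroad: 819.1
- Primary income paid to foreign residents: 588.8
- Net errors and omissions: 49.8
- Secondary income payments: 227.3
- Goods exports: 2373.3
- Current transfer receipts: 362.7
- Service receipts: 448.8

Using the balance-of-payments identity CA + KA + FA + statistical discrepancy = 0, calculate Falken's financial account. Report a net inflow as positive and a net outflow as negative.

Goods balance = 2373.3 - 2717.6 = -344.3
Services balance = 448.8 - 1475.3 = -1026.5
Trade balance (goods + services) = -344.3 + (-1026.5) = -1370.8
Net primary income = 819.1 - 588.8 = 230.3
Net secondary income = 362.7 - 227.3 = 135.4
Current account = -1370.8 + 230.3 + 135.4 = -1005.1
Financial account = -(-1005.1 + 103.4 + 49.8) = 851.9

851.9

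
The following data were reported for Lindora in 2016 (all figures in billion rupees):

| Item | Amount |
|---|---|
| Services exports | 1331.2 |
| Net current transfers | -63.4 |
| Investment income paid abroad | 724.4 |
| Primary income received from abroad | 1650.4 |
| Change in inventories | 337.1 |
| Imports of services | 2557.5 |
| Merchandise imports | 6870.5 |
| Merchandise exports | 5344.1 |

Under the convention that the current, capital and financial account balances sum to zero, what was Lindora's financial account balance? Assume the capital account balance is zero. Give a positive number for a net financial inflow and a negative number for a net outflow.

1890.1

Goods balance = 5344.1 - 6870.5 = -1526.4
Services balance = 1331.2 - 2557.5 = -1226.3
Trade balance (goods + services) = -1526.4 + (-1226.3) = -2752.7
Net primary income = 1650.4 - 724.4 = 926.0
Net secondary income = -63.4
Current account = -2752.7 + 926.0 + (-63.4) = -1890.1
Financial account = -(-1890.1) = 1890.1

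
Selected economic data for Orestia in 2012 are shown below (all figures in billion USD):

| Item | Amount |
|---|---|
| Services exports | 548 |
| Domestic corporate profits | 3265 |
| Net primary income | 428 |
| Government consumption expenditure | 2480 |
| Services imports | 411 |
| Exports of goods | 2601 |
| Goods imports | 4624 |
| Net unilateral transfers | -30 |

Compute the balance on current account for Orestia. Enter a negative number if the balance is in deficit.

-1488

Goods balance = 2601 - 4624 = -2023
Services balance = 548 - 411 = 137
Trade balance (goods + services) = -2023 + 137 = -1886
Net primary income = 428
Net secondary income = -30
Current account = -1886 + 428 + (-30) = -1488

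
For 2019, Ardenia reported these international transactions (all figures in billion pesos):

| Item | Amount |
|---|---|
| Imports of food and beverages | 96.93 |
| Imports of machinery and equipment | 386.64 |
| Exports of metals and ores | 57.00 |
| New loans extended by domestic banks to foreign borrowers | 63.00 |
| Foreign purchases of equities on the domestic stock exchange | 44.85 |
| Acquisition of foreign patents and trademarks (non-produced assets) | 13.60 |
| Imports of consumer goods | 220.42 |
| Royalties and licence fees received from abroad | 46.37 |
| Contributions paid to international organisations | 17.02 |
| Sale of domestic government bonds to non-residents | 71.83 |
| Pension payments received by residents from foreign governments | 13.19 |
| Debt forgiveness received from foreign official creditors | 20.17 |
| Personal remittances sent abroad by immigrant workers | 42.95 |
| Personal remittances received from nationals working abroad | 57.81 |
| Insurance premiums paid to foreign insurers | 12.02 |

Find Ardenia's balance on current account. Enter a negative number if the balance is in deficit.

Goods: 57.00 - 386.64 - 220.42 - 96.93 = -646.99
Services: -12.02 + 46.37 = 34.35
Secondary income: -42.95 + 57.81 + 13.19 - 17.02 = 11.03
Current account = (-646.99) + 34.35 + 11.03 = -601.61
(Excluded from the current account — financial account: new loans extended by domestic banks to foreign borrowers 63.00, foreign purchases of equities on the domestic stock exchange 44.85, sale of domestic government bonds to non-residents 71.83; capital account: acquisition of foreign patents and trademarks (non-produced assets) 13.60, debt forgiveness received from foreign official creditors 20.17.)

-601.61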